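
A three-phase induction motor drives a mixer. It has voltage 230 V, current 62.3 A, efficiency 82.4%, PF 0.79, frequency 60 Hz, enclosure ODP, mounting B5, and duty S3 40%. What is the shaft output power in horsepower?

P_in = √3·V·I·cosφ = 1.732 × 230 × 62.3 × 0.79 = 19606 W
P_out = η·P_in = 0.824 × 19606 = 16155 W
= 16155/746 = 21.7 HP

21.7 HP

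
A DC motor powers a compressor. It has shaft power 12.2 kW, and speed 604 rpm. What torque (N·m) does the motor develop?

193 N·m

ω = 2π × 604/60 = 63.25 rad/s
τ = P/ω = 12200/63.25 = 193 N·m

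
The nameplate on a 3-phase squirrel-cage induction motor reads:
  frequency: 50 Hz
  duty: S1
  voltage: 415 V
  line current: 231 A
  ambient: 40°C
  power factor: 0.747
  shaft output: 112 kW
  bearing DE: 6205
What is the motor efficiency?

P_out = 112 kW = 112000 W
P_in = √3·V_L·I_L·cosφ = 1.732 × 415 × 231 × 0.747 = 124031 W
η = P_out / P_in = 112000 / 124031 = 0.903 = 90.3%

90.3 %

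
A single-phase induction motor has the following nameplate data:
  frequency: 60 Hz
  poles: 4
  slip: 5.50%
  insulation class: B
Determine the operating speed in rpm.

1701 rpm

n_s = 120f/p = 120×60/4 = 1800 rpm
n = n_s(1 − s) = 1800 × (1 − 0.055) = 1701 rpm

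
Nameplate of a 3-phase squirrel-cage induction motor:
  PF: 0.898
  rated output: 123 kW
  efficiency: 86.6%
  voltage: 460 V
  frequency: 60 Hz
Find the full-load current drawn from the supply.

P_out = 123 kW = 123000 W
P_in = P_out / η = 123000 / 0.866 = 142032 W
I_L = P_in / (√3·V_L·cosφ) = 142032 / (1.732 × 460 × 0.898) = 199 A

199 A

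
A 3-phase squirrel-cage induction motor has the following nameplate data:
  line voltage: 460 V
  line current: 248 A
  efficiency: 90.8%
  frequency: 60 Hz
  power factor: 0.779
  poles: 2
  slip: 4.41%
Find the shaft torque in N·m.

388 N·m

P_in = √3·V·I·cosφ = 1.732 × 460 × 248 × 0.779 = 153920 W
P_out = η·P_in = 0.908 × 153920 = 139759 W
n_s = 120×60/2 = 3600 rpm; n = 3600×(1−0.0441) = 3441 rpm
ω = 2π×3441/60 = 360.3 rad/s
τ = P_out/ω = 139759/360.3 = 388 N·m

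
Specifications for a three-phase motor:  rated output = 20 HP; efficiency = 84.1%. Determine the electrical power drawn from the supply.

P_out = 20 × 746 = 14920 W
P_in = P_out/η = 14920/0.841 = 17741 W = 17.7 kW

17.7 kW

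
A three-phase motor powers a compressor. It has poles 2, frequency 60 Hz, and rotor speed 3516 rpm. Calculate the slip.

n_s = 120f/p = 120×60/2 = 3600 rpm
s = (n_s − n)/n_s = (3600 − 3516)/3600 = 0.0233

2.33 %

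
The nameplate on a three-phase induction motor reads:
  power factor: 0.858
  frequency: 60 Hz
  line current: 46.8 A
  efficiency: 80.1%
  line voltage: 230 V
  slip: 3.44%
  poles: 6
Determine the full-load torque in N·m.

P_in = √3·V·I·cosφ = 1.732 × 230 × 46.8 × 0.858 = 15996 W
P_out = η·P_in = 0.801 × 15996 = 12813 W
n_s = 120×60/6 = 1200 rpm; n = 1200×(1−0.0344) = 1159 rpm
ω = 2π×1159/60 = 121.4 rad/s
τ = P_out/ω = 12813/121.4 = 106 N·m

106 N·m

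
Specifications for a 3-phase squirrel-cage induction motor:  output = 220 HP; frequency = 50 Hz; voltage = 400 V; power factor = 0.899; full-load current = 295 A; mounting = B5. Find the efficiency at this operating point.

89.3 %

P_out = 220 × 746 = 164120 W
P_in = √3·V_L·I_L·cosφ = 1.732 × 400 × 295 × 0.899 = 183734 W
η = P_out / P_in = 164120 / 183734 = 0.893 = 89.3%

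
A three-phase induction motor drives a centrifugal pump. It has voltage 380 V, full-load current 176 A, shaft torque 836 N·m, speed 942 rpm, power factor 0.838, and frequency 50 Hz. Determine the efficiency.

ω = 2π × 942/60 = 98.65 rad/s; P_out = τω = 836 × 98.65 = 82471 W
P_in = √3·V_L·I_L·cosφ = 1.732 × 380 × 176 × 0.838 = 97071 W
η = P_out / P_in = 82471 / 97071 = 0.850 = 85.0%

85.0 %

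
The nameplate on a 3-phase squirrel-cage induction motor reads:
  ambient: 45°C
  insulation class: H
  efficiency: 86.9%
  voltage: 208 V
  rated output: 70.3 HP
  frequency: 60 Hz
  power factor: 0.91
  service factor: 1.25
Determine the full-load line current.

P_out = 70.3 × 746 = 52444 W
P_in = P_out / η = 52444 / 0.869 = 60350 W
I_L = P_in / (√3·V_L·cosφ) = 60350 / (1.732 × 208 × 0.91) = 184 A

184 A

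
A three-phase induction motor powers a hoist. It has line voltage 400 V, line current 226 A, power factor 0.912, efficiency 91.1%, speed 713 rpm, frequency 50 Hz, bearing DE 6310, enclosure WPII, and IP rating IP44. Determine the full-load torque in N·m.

P_in = √3·V·I·cosφ = 1.732 × 400 × 226 × 0.912 = 142794 W
P_out = η·P_in = 0.911 × 142794 = 130085 W
n = 713 rpm
ω = 2π×713/60 = 74.67 rad/s
τ = P_out/ω = 130085/74.67 = 1740 N·m

1740 N·m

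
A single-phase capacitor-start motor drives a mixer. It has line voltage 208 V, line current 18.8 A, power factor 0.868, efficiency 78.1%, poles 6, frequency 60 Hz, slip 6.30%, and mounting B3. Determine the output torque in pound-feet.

P_in = V·I·cosφ = 208 × 18.8 × 0.868 = 3394 W
P_out = η·P_in = 0.781 × 3394 = 2651 W
n_s = 120×60/6 = 1200 rpm; n = 1200×(1−0.063) = 1124 rpm
ω = 2π×1124/60 = 117.7 rad/s
τ = P_out/ω = 2651/117.7 = 22.52 N·m
In lb·ft: 22.52/1.356 = 16.6 lb·ft

16.6 lb·ft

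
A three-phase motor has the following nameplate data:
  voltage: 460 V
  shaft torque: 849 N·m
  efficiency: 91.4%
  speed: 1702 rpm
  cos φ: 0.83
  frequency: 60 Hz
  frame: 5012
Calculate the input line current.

250 A

ω = 2π×1702/60 = 178.2 rad/s; P_out = τω = 849 × 178.2 = 151292 W
P_in = P_out / η = 151292 / 0.914 = 165527 W
I_L = P_in / (√3·V_L·cosφ) = 165527 / (1.732 × 460 × 0.83) = 250 A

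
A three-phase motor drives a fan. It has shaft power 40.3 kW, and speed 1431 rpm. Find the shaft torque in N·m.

ω = 2π × 1431/60 = 149.9 rad/s
τ = P/ω = 40300/149.9 = 269 N·m

269 N·m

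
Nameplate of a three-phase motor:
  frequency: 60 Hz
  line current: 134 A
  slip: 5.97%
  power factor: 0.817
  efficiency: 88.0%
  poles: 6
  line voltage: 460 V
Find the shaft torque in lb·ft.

479 lb·ft

P_in = √3·V·I·cosφ = 1.732 × 460 × 134 × 0.817 = 87223 W
P_out = η·P_in = 0.88 × 87223 = 76756 W
n_s = 120×60/6 = 1200 rpm; n = 1200×(1−0.0597) = 1128 rpm
ω = 2π×1128/60 = 118.1 rad/s
τ = P_out/ω = 76756/118.1 = 649.9 N·m
In lb·ft: 649.9/1.356 = 479 lb·ft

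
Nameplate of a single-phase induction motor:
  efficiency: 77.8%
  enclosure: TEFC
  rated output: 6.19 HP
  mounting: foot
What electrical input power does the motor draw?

5.94 kW

P_out = 6.19 × 746 = 4618 W
P_in = P_out/η = 4618/0.778 = 5936 W = 5.94 kW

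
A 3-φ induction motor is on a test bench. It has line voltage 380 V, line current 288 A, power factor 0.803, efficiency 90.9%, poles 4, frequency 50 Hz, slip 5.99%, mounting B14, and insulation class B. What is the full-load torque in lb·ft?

P_in = √3·V·I·cosφ = 1.732 × 380 × 288 × 0.803 = 152209 W
P_out = η·P_in = 0.909 × 152209 = 138358 W
n_s = 120×50/4 = 1500 rpm; n = 1500×(1−0.0599) = 1410 rpm
ω = 2π×1410/60 = 147.7 rad/s
τ = P_out/ω = 138358/147.7 = 936.8 N·m
In lb·ft: 936.8/1.356 = 691 lb·ft

691 lb·ft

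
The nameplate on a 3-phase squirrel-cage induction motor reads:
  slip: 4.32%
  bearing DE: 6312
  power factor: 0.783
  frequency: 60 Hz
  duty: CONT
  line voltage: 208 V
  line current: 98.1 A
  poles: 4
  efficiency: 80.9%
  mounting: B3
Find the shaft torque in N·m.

P_in = √3·V·I·cosφ = 1.732 × 208 × 98.1 × 0.783 = 27672 W
P_out = η·P_in = 0.809 × 27672 = 22387 W
n_s = 120×60/4 = 1800 rpm; n = 1800×(1−0.0432) = 1722 rpm
ω = 2π×1722/60 = 180.3 rad/s
τ = P_out/ω = 22387/180.3 = 124 N·m

124 N·m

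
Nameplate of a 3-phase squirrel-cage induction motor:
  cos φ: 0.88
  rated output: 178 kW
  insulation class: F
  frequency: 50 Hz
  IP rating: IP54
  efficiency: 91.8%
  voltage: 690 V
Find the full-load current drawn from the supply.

184 A

P_out = 178 kW = 178000 W
P_in = P_out / η = 178000 / 0.918 = 193900 W
I_L = P_in / (√3·V_L·cosφ) = 193900 / (1.732 × 690 × 0.88) = 184 A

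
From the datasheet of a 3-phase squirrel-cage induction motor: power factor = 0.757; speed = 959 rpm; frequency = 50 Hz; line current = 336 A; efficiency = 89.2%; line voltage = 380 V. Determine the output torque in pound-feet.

P_in = √3·V·I·cosφ = 1.732 × 380 × 336 × 0.757 = 167404 W
P_out = η·P_in = 0.892 × 167404 = 149324 W
n = 959 rpm
ω = 2π×959/60 = 100.4 rad/s
τ = P_out/ω = 149324/100.4 = 1487 N·m
In lb·ft: 1487/1.356 = 1100 lb·ft

1100 lb·ft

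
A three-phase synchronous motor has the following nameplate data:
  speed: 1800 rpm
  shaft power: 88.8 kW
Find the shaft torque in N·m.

471 N·m

ω = 2π × 1800/60 = 188.5 rad/s
τ = P/ω = 88800/188.5 = 471 N·m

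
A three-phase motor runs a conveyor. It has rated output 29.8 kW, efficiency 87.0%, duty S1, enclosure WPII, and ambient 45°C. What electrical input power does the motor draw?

P_out = 29800 W
P_in = P_out/η = 29800/0.87 = 34253 W = 34.3 kW

34.3 kW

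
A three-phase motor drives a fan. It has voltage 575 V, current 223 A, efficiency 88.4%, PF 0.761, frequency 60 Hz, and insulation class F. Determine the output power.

P_in = √3·V·I·cosφ = 1.732 × 575 × 223 × 0.761 = 169007 W
P_out = η·P_in = 0.884 × 169007 = 149402 W

149 kW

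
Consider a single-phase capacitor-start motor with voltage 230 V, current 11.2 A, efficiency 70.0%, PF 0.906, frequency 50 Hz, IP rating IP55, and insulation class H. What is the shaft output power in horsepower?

2.19 HP

P_in = V·I·cosφ = 230 × 11.2 × 0.906 = 2334 W
P_out = η·P_in = 0.7 × 2334 = 1634 W
= 1634/746 = 2.19 HP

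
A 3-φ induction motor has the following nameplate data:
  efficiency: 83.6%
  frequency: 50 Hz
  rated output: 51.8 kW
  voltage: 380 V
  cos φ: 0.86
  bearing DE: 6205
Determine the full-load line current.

P_out = 51.8 kW = 51800 W
P_in = P_out / η = 51800 / 0.836 = 61962 W
I_L = P_in / (√3·V_L·cosφ) = 61962 / (1.732 × 380 × 0.86) = 109 A

109 A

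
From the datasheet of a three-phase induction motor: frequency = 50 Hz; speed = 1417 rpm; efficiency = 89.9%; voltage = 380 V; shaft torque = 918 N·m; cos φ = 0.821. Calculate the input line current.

280 A

ω = 2π×1417/60 = 148.4 rad/s; P_out = τω = 918 × 148.4 = 136231 W
P_in = P_out / η = 136231 / 0.899 = 151536 W
I_L = P_in / (√3·V_L·cosφ) = 151536 / (1.732 × 380 × 0.821) = 280 A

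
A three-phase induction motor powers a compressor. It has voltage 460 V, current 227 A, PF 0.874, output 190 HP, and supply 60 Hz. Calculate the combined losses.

16.3 kW

P_in = √3·V·I·cosφ = 1.732×460×227×0.874 = 158068 W
P_out = 190×746 = 141740 W
Losses = P_in − P_out = 158068 − 141740 = 16328 W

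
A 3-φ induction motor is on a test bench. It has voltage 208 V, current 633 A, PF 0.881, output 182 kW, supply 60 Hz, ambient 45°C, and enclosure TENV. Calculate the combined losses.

18.9 kW

P_in = √3·V·I·cosφ = 1.732×208×633×0.881 = 200905 W
P_out = 182000 W
Losses = P_in − P_out = 200905 − 182000 = 18905 W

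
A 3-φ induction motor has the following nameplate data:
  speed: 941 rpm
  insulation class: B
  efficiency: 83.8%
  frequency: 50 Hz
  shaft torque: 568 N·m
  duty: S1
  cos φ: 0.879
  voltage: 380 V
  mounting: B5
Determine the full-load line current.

115 A

ω = 2π×941/60 = 98.54 rad/s; P_out = τω = 568 × 98.54 = 55971 W
P_in = P_out / η = 55971 / 0.838 = 66791 W
I_L = P_in / (√3·V_L·cosφ) = 66791 / (1.732 × 380 × 0.879) = 115 A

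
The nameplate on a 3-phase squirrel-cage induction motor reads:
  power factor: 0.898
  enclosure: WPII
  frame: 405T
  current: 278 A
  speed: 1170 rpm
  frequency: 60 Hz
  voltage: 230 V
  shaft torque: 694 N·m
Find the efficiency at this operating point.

85.5 %

ω = 2π × 1170/60 = 122.5 rad/s; P_out = τω = 694 × 122.5 = 85015 W
P_in = √3·V_L·I_L·cosφ = 1.732 × 230 × 278 × 0.898 = 99448 W
η = P_out / P_in = 85015 / 99448 = 0.855 = 85.5%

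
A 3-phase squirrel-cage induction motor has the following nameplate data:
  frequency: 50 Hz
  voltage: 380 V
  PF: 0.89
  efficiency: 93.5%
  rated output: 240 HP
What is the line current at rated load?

P_out = 240 × 746 = 179040 W
P_in = P_out / η = 179040 / 0.935 = 191487 W
I_L = P_in / (√3·V_L·cosφ) = 191487 / (1.732 × 380 × 0.89) = 327 A

327 A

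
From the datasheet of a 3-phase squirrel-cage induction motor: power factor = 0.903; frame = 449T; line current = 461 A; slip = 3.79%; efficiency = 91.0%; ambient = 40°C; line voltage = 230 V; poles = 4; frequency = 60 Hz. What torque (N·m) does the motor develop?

P_in = √3·V·I·cosφ = 1.732 × 230 × 461 × 0.903 = 165830 W
P_out = η·P_in = 0.91 × 165830 = 150905 W
n_s = 120×60/4 = 1800 rpm; n = 1800×(1−0.0379) = 1732 rpm
ω = 2π×1732/60 = 181.4 rad/s
τ = P_out/ω = 150905/181.4 = 832 N·m

832 N·m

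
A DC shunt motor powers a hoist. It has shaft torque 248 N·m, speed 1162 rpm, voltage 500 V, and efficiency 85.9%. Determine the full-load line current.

ω = 2π×1162/60 = 121.7 rad/s; P_out = τω = 248 × 121.7 = 30182 W
P_in = P_out / η = 30182 / 0.859 = 35136 W
I = P_in / V = 35136 / 500 = 70.3 A

70.3 A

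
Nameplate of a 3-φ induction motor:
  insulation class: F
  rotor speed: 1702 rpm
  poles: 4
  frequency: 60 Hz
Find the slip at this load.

n_s = 120f/p = 120×60/4 = 1800 rpm
s = (n_s − n)/n_s = (1800 − 1702)/1800 = 0.0544

5.44 %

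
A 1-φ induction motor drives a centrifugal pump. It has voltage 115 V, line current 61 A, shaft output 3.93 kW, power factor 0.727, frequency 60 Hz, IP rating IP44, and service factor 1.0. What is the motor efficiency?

P_out = 3.93 kW = 3930 W
P_in = V·I·cosφ = 115 × 61 × 0.727 = 5100 W
η = P_out / P_in = 3930 / 5100 = 0.771 = 77.1%

77.1 %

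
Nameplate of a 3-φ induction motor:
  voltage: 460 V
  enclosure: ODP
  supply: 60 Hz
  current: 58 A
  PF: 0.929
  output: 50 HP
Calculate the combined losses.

5630 W

P_in = √3·V·I·cosφ = 1.732×460×58×0.929 = 42929 W
P_out = 50×746 = 37300 W
Losses = P_in − P_out = 42929 − 37300 = 5629 W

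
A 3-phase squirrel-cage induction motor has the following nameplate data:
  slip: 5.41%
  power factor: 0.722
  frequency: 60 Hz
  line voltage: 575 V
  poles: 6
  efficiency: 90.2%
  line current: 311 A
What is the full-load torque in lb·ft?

P_in = √3·V·I·cosφ = 1.732 × 575 × 311 × 0.722 = 223621 W
P_out = η·P_in = 0.902 × 223621 = 201706 W
n_s = 120×60/6 = 1200 rpm; n = 1200×(1−0.0541) = 1135 rpm
ω = 2π×1135/60 = 118.9 rad/s
τ = P_out/ω = 201706/118.9 = 1696 N·m
In lb·ft: 1696/1.356 = 1250 lb·ft

1250 lb·ft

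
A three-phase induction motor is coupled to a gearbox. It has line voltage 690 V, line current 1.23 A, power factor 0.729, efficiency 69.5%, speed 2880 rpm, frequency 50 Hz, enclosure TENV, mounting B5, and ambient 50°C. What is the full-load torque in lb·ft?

1.82 lb·ft

P_in = √3·V·I·cosφ = 1.732 × 690 × 1.23 × 0.729 = 1072 W
P_out = η·P_in = 0.695 × 1072 = 745 W
n = 2880 rpm
ω = 2π×2880/60 = 301.6 rad/s
τ = P_out/ω = 745/301.6 = 2.47 N·m
In lb·ft: 2.47/1.356 = 1.82 lb·ft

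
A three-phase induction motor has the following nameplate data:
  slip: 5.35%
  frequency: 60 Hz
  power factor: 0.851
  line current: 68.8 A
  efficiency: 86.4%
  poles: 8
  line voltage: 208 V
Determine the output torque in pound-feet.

151 lb·ft

P_in = √3·V·I·cosφ = 1.732 × 208 × 68.8 × 0.851 = 21093 W
P_out = η·P_in = 0.864 × 21093 = 18224 W
n_s = 120×60/8 = 900 rpm; n = 900×(1−0.0535) = 852 rpm
ω = 2π×852/60 = 89.22 rad/s
τ = P_out/ω = 18224/89.22 = 204.3 N·m
In lb·ft: 204.3/1.356 = 151 lb·ft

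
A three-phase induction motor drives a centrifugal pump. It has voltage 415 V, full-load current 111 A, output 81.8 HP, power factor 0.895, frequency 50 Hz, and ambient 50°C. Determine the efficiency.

P_out = 81.8 × 746 = 61023 W
P_in = √3·V_L·I_L·cosφ = 1.732 × 415 × 111 × 0.895 = 71407 W
η = P_out / P_in = 61023 / 71407 = 0.855 = 85.5%

85.5 %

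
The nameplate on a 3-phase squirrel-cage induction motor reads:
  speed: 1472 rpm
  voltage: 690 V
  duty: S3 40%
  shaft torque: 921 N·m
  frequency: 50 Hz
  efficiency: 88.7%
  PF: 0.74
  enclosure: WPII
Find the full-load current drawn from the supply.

181 A

ω = 2π×1472/60 = 154.1 rad/s; P_out = τω = 921 × 154.1 = 141926 W
P_in = P_out / η = 141926 / 0.887 = 160007 W
I_L = P_in / (√3·V_L·cosφ) = 160007 / (1.732 × 690 × 0.74) = 181 A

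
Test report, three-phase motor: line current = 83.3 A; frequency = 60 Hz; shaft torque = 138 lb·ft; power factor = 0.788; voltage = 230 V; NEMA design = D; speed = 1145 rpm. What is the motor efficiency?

85.8 %

τ = 138 lb·ft × 1.356 = 187.1 N·m
ω = 2π × 1145/60 = 119.9 rad/s; P_out = τω = 187.1 × 119.9 = 22433 W
P_in = √3·V_L·I_L·cosφ = 1.732 × 230 × 83.3 × 0.788 = 26149 W
η = P_out / P_in = 22433 / 26149 = 0.858 = 85.8%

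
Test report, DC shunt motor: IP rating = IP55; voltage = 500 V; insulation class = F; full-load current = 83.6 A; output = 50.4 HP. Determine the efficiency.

89.9 %

P_out = 50.4 × 746 = 37598 W
P_in = V·I = 500 × 83.6 = 41800 W
η = P_out / P_in = 37598 / 41800 = 0.899 = 89.9%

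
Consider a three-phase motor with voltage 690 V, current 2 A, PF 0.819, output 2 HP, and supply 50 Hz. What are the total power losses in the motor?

466 W

P_in = √3·V·I·cosφ = 1.732×690×2×0.819 = 1958 W
P_out = 2×746 = 1492 W
Losses = P_in − P_out = 1958 − 1492 = 466 W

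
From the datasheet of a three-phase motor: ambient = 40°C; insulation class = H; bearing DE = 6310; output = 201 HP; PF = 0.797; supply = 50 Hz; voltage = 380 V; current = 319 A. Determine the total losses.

P_in = √3·V·I·cosφ = 1.732×380×319×0.797 = 167333 W
P_out = 201×746 = 149946 W
Losses = P_in − P_out = 167333 − 149946 = 17387 W

17400 W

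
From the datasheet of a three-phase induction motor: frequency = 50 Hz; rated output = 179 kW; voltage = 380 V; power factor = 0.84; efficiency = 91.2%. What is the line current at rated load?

P_out = 179 kW = 179000 W
P_in = P_out / η = 179000 / 0.912 = 196272 W
I_L = P_in / (√3·V_L·cosφ) = 196272 / (1.732 × 380 × 0.84) = 355 A

355 A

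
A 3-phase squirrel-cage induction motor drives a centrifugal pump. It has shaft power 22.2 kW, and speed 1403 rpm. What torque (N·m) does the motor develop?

ω = 2π × 1403/60 = 146.9 rad/s
τ = P/ω = 22200/146.9 = 151 N·m

151 N·m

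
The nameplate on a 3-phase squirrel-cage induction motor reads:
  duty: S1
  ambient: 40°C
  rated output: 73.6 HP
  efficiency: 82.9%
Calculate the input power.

66.2 kW

P_out = 73.6 × 746 = 54906 W
P_in = P_out/η = 54906/0.829 = 66232 W = 66.2 kW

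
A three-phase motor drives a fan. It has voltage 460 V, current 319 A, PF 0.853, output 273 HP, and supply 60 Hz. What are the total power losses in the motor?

P_in = √3·V·I·cosφ = 1.732×460×319×0.853 = 216793 W
P_out = 273×746 = 203658 W
Losses = P_in − P_out = 216793 − 203658 = 13135 W

13.1 kW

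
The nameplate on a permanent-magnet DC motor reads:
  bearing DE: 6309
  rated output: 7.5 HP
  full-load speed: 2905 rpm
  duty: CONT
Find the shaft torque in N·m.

18.4 N·m

P_out = 7.5 × 746 = 5595 W
ω = 2π × 2905/60 = 304.2 rad/s
τ = P_out/ω = 5595/304.2 = 18.4 N·m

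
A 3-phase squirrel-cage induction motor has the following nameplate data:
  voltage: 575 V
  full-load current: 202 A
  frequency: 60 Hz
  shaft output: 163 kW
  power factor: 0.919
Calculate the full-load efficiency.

P_out = 163 kW = 163000 W
P_in = √3·V_L·I_L·cosφ = 1.732 × 575 × 202 × 0.919 = 184877 W
η = P_out / P_in = 163000 / 184877 = 0.882 = 88.2%

88.2 %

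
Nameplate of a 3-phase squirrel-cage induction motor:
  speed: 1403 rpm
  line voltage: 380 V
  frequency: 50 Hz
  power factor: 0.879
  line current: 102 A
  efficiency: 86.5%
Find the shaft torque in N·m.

P_in = √3·V·I·cosφ = 1.732 × 380 × 102 × 0.879 = 59009 W
P_out = η·P_in = 0.865 × 59009 = 51043 W
n = 1403 rpm
ω = 2π×1403/60 = 146.9 rad/s
τ = P_out/ω = 51043/146.9 = 347 N·m

347 N·m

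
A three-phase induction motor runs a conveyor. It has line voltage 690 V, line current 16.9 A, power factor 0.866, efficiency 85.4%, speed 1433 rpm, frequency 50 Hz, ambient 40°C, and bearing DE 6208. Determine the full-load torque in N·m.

99.5 N·m

P_in = √3·V·I·cosφ = 1.732 × 690 × 16.9 × 0.866 = 17490 W
P_out = η·P_in = 0.854 × 17490 = 14936 W
n = 1433 rpm
ω = 2π×1433/60 = 150.1 rad/s
τ = P_out/ω = 14936/150.1 = 99.5 N·m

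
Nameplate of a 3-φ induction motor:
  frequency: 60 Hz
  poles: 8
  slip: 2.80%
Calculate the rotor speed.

n_s = 120f/p = 120×60/8 = 900 rpm
n = n_s(1 − s) = 900 × (1 − 0.028) = 875 rpm

875 rpm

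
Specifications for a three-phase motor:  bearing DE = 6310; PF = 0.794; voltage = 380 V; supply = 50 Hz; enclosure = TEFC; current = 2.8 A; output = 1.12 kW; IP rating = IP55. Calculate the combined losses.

P_in = √3·V·I·cosφ = 1.732×380×2.8×0.794 = 1463 W
P_out = 1120 W
Losses = P_in − P_out = 1463 − 1120 = 343 W

343 W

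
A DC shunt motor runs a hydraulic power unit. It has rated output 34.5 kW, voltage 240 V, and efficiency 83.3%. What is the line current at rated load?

P_out = 34.5 kW = 34500 W
P_in = P_out / η = 34500 / 0.833 = 41417 W
I = P_in / V = 41417 / 240 = 173 A

173 A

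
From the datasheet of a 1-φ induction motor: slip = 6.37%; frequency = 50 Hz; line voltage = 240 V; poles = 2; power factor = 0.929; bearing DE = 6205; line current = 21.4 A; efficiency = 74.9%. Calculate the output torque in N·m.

P_in = V·I·cosφ = 240 × 21.4 × 0.929 = 4771 W
P_out = η·P_in = 0.749 × 4771 = 3573 W
n_s = 120×50/2 = 3000 rpm; n = 3000×(1−0.0637) = 2809 rpm
ω = 2π×2809/60 = 294.2 rad/s
τ = P_out/ω = 3573/294.2 = 12.1 N·m

12.1 N·m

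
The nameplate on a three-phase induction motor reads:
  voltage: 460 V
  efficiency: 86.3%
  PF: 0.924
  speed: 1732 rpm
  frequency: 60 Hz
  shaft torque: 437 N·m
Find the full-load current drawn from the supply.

ω = 2π×1732/60 = 181.4 rad/s; P_out = τω = 437 × 181.4 = 79272 W
P_in = P_out / η = 79272 / 0.863 = 91856 W
I_L = P_in / (√3·V_L·cosφ) = 91856 / (1.732 × 460 × 0.924) = 125 A

125 A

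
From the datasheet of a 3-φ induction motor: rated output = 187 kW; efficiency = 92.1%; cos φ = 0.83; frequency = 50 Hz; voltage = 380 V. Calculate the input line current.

372 A

P_out = 187 kW = 187000 W
P_in = P_out / η = 187000 / 0.921 = 203040 W
I_L = P_in / (√3·V_L·cosφ) = 203040 / (1.732 × 380 × 0.83) = 372 A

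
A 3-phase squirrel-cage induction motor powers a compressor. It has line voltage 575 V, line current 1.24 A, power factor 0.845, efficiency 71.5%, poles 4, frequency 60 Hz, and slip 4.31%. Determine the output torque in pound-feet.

3.05 lb·ft

P_in = √3·V·I·cosφ = 1.732 × 575 × 1.24 × 0.845 = 1044 W
P_out = η·P_in = 0.715 × 1044 = 746 W
n_s = 120×60/4 = 1800 rpm; n = 1800×(1−0.0431) = 1722 rpm
ω = 2π×1722/60 = 180.3 rad/s
τ = P_out/ω = 746/180.3 = 4.138 N·m
In lb·ft: 4.138/1.356 = 3.05 lb·ft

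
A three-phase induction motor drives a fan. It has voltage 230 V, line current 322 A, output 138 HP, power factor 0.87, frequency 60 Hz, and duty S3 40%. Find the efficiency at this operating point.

P_out = 138 × 746 = 102948 W
P_in = √3·V_L·I_L·cosφ = 1.732 × 230 × 322 × 0.87 = 111597 W
η = P_out / P_in = 102948 / 111597 = 0.922 = 92.2%

92.2 %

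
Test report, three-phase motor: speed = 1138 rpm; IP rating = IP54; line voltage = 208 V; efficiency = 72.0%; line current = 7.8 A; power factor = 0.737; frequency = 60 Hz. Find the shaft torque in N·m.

12.5 N·m

P_in = √3·V·I·cosφ = 1.732 × 208 × 7.8 × 0.737 = 2071 W
P_out = η·P_in = 0.72 × 2071 = 1491 W
n = 1138 rpm
ω = 2π×1138/60 = 119.2 rad/s
τ = P_out/ω = 1491/119.2 = 12.5 N·m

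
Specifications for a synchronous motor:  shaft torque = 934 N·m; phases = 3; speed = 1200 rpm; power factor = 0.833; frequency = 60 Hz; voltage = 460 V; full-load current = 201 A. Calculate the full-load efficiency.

ω = 2π × 1200/60 = 125.7 rad/s; P_out = τω = 934 × 125.7 = 117404 W
P_in = √3·V_L·I_L·cosφ = 1.732 × 460 × 201 × 0.833 = 133397 W
η = P_out / P_in = 117404 / 133397 = 0.880 = 88.0%

88.0 %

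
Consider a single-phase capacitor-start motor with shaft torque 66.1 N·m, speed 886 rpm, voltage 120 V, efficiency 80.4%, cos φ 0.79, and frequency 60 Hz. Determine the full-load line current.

ω = 2π×886/60 = 92.78 rad/s; P_out = τω = 66.1 × 92.78 = 6133 W
P_in = P_out / η = 6133 / 0.804 = 7628 W
I = P_in / (V·cosφ) = 7628 / (120 × 0.79) = 80.5 A

80.5 A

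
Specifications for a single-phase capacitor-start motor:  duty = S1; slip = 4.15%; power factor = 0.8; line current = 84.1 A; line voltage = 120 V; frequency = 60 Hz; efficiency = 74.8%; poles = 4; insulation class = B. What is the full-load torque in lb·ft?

P_in = V·I·cosφ = 120 × 84.1 × 0.8 = 8074 W
P_out = η·P_in = 0.748 × 8074 = 6039 W
n_s = 120×60/4 = 1800 rpm; n = 1800×(1−0.0415) = 1725 rpm
ω = 2π×1725/60 = 180.6 rad/s
τ = P_out/ω = 6039/180.6 = 33.44 N·m
In lb·ft: 33.44/1.356 = 24.7 lb·ft

24.7 lb·ft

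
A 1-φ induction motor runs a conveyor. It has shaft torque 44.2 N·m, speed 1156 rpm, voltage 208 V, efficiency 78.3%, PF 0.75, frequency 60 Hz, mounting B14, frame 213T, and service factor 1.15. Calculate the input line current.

ω = 2π×1156/60 = 121.1 rad/s; P_out = τω = 44.2 × 121.1 = 5353 W
P_in = P_out / η = 5353 / 0.783 = 6837 W
I = P_in / (V·cosφ) = 6837 / (208 × 0.75) = 43.8 A

43.8 A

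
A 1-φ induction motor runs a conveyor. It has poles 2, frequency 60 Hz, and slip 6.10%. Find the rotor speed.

n_s = 120f/p = 120×60/2 = 3600 rpm
n = n_s(1 − s) = 3600 × (1 − 0.061) = 3380 rpm

3380 rpm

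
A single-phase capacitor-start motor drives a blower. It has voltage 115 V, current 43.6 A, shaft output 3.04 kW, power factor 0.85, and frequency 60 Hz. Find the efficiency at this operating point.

P_out = 3.04 kW = 3040 W
P_in = V·I·cosφ = 115 × 43.6 × 0.85 = 4262 W
η = P_out / P_in = 3040 / 4262 = 0.713 = 71.3%

71.3 %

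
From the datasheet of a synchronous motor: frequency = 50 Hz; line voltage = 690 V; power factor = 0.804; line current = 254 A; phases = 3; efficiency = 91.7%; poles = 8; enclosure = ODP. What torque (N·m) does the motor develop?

P_in = √3·V·I·cosφ = 1.732 × 690 × 254 × 0.804 = 244054 W
P_out = η·P_in = 0.917 × 244054 = 223798 W
n = n_s = 120×50/8 = 750 rpm (synchronous)
ω = 2π×750/60 = 78.54 rad/s
τ = P_out/ω = 223798/78.54 = 2850 N·m

2850 N·m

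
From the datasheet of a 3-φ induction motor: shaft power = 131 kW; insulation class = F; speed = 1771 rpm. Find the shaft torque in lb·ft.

ω = 2π × 1771/60 = 185.5 rad/s
τ = P/ω = 131000/185.5 = 706.2 N·m
In lb·ft: 706.2/1.356 = 521 lb·ft

521 lb·ft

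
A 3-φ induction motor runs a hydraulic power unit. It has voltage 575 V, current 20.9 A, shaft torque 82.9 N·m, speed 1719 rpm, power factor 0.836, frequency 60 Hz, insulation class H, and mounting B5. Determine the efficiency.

ω = 2π × 1719/60 = 180 rad/s; P_out = τω = 82.9 × 180 = 14922 W
P_in = √3·V_L·I_L·cosφ = 1.732 × 575 × 20.9 × 0.836 = 17401 W
η = P_out / P_in = 14922 / 17401 = 0.858 = 85.8%

85.8 %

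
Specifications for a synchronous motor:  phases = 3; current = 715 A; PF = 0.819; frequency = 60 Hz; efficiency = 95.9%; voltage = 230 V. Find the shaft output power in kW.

P_in = √3·V·I·cosφ = 1.732 × 230 × 715 × 0.819 = 233274 W
P_out = η·P_in = 0.959 × 233274 = 223710 W

224 kW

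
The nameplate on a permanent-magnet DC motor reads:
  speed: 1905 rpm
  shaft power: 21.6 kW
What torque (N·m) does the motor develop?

108 N·m

ω = 2π × 1905/60 = 199.5 rad/s
τ = P/ω = 21600/199.5 = 108 N·m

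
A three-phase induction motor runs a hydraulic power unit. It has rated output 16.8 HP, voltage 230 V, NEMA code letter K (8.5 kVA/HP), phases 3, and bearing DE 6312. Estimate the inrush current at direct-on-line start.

358 A

S_LR = 8.5 × 16.8 = 142.8 kVA
I_LR = S_LR/(√3·V_L) = 142800/(1.732×230) = 358 A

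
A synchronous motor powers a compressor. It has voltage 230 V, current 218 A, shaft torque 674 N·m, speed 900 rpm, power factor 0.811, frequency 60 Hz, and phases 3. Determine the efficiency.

90.2 %

ω = 2π × 900/60 = 94.25 rad/s; P_out = τω = 674 × 94.25 = 63525 W
P_in = √3·V_L·I_L·cosφ = 1.732 × 230 × 218 × 0.811 = 70429 W
η = P_out / P_in = 63525 / 70429 = 0.902 = 90.2%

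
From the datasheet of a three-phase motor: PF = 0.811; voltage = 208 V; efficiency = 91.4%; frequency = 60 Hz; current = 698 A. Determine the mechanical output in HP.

250 HP

P_in = √3·V·I·cosφ = 1.732 × 208 × 698 × 0.811 = 203933 W
P_out = η·P_in = 0.914 × 203933 = 186395 W
= 186395/746 = 250 HP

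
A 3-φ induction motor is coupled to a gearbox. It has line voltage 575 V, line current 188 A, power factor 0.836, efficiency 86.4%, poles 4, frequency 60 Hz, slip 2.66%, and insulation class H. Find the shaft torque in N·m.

737 N·m

P_in = √3·V·I·cosφ = 1.732 × 575 × 188 × 0.836 = 156524 W
P_out = η·P_in = 0.864 × 156524 = 135237 W
n_s = 120×60/4 = 1800 rpm; n = 1800×(1−0.0266) = 1752 rpm
ω = 2π×1752/60 = 183.5 rad/s
τ = P_out/ω = 135237/183.5 = 737 N·m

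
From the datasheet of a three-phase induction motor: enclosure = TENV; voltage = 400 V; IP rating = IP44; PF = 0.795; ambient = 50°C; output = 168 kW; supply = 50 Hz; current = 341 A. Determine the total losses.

19800 W

P_in = √3·V·I·cosφ = 1.732×400×341×0.795 = 187815 W
P_out = 168000 W
Losses = P_in − P_out = 187815 − 168000 = 19815 W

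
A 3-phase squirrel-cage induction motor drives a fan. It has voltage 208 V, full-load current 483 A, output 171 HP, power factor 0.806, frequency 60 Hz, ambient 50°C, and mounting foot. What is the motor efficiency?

P_out = 171 × 746 = 127566 W
P_in = √3·V_L·I_L·cosφ = 1.732 × 208 × 483 × 0.806 = 140247 W
η = P_out / P_in = 127566 / 140247 = 0.910 = 91.0%

91.0 %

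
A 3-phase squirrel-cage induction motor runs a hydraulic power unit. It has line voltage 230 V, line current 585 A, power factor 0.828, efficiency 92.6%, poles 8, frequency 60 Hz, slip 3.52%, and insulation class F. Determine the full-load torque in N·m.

P_in = √3·V·I·cosφ = 1.732 × 230 × 585 × 0.828 = 192958 W
P_out = η·P_in = 0.926 × 192958 = 178679 W
n_s = 120×60/8 = 900 rpm; n = 900×(1−0.0352) = 868 rpm
ω = 2π×868/60 = 90.9 rad/s
τ = P_out/ω = 178679/90.9 = 1970 N·m

1970 N·m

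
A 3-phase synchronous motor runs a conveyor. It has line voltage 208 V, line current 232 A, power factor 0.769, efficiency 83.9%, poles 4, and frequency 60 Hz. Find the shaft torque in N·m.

286 N·m

P_in = √3·V·I·cosφ = 1.732 × 208 × 232 × 0.769 = 64273 W
P_out = η·P_in = 0.839 × 64273 = 53925 W
n = n_s = 120×60/4 = 1800 rpm (synchronous)
ω = 2π×1800/60 = 188.5 rad/s
τ = P_out/ω = 53925/188.5 = 286 N·m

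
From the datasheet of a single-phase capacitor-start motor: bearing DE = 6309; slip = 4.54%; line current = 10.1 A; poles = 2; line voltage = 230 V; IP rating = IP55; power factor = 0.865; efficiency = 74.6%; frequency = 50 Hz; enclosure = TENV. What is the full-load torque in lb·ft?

P_in = V·I·cosφ = 230 × 10.1 × 0.865 = 2009 W
P_out = η·P_in = 0.746 × 2009 = 1499 W
n_s = 120×50/2 = 3000 rpm; n = 3000×(1−0.0454) = 2864 rpm
ω = 2π×2864/60 = 299.9 rad/s
τ = P_out/ω = 1499/299.9 = 4.998 N·m
In lb·ft: 4.998/1.356 = 3.69 lb·ft

3.69 lb·ft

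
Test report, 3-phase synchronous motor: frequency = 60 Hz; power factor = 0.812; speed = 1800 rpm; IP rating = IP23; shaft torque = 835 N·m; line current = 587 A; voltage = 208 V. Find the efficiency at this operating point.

ω = 2π × 1800/60 = 188.5 rad/s; P_out = τω = 835 × 188.5 = 157398 W
P_in = √3·V_L·I_L·cosφ = 1.732 × 208 × 587 × 0.812 = 171714 W
η = P_out / P_in = 157398 / 171714 = 0.917 = 91.7%

91.7 %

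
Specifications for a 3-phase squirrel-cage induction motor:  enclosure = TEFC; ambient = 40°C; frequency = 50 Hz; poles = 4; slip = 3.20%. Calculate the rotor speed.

1452 rpm

n_s = 120f/p = 120×50/4 = 1500 rpm
n = n_s(1 − s) = 1500 × (1 − 0.032) = 1452 rpm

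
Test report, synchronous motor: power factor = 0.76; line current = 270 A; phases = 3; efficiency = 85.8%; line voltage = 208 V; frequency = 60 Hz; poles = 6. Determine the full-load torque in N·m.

P_in = √3·V·I·cosφ = 1.732 × 208 × 270 × 0.76 = 73925 W
P_out = η·P_in = 0.858 × 73925 = 63428 W
n = n_s = 120×60/6 = 1200 rpm (synchronous)
ω = 2π×1200/60 = 125.7 rad/s
τ = P_out/ω = 63428/125.7 = 505 N·m

505 N·m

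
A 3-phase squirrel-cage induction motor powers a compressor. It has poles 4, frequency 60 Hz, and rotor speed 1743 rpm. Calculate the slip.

n_s = 120f/p = 120×60/4 = 1800 rpm
s = (n_s − n)/n_s = (1800 − 1743)/1800 = 0.0317

3.17 %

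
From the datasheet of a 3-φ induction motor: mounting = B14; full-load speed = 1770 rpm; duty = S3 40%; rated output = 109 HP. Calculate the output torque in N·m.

P_out = 109 × 746 = 81314 W
ω = 2π × 1770/60 = 185.4 rad/s
τ = P_out/ω = 81314/185.4 = 439 N·m

439 N·m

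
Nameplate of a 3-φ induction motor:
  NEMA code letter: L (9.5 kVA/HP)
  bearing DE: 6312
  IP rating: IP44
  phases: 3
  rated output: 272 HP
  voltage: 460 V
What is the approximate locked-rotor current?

S_LR = 9.5 × 272 = 2584 kVA
I_LR = S_LR/(√3·V_L) = 2584000/(1.732×460) = 3240 A

3240 A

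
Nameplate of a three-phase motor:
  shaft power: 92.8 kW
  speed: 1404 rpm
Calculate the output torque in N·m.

ω = 2π × 1404/60 = 147 rad/s
τ = P/ω = 92800/147 = 631 N·m

631 N·m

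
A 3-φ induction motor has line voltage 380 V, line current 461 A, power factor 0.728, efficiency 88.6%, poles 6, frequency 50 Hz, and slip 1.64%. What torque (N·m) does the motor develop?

P_in = √3·V·I·cosφ = 1.732 × 380 × 461 × 0.728 = 220884 W
P_out = η·P_in = 0.886 × 220884 = 195703 W
n_s = 120×50/6 = 1000 rpm; n = 1000×(1−0.0164) = 984 rpm
ω = 2π×984/60 = 103 rad/s
τ = P_out/ω = 195703/103 = 1900 N·m

1900 N·m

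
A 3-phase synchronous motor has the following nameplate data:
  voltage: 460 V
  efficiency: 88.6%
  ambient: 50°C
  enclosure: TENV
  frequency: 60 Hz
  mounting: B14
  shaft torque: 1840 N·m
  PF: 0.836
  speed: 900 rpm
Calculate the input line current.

ω = 2π×900/60 = 94.25 rad/s; P_out = τω = 1840 × 94.25 = 173420 W
P_in = P_out / η = 173420 / 0.886 = 195734 W
I_L = P_in / (√3·V_L·cosφ) = 195734 / (1.732 × 460 × 0.836) = 294 A

294 A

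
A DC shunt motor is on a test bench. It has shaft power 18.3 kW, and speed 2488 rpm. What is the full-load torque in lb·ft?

51.8 lb·ft

ω = 2π × 2488/60 = 260.5 rad/s
τ = P/ω = 18300/260.5 = 70.25 N·m
In lb·ft: 70.25/1.356 = 51.8 lb·ft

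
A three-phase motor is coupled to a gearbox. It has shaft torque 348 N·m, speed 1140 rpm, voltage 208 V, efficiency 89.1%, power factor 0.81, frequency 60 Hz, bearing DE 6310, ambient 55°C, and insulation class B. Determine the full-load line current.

ω = 2π×1140/60 = 119.4 rad/s; P_out = τω = 348 × 119.4 = 41551 W
P_in = P_out / η = 41551 / 0.891 = 46634 W
I_L = P_in / (√3·V_L·cosφ) = 46634 / (1.732 × 208 × 0.81) = 160 A

160 A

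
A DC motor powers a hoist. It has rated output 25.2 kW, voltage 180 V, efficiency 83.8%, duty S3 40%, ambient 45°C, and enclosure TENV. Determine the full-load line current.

167 A

P_out = 25.2 kW = 25200 W
P_in = P_out / η = 25200 / 0.838 = 30072 W
I = P_in / V = 30072 / 180 = 167 A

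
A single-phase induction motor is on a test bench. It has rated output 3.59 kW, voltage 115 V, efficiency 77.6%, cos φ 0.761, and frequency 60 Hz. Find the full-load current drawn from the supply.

P_out = 3.59 kW = 3590 W
P_in = P_out / η = 3590 / 0.776 = 4626 W
I = P_in / (V·cosφ) = 4626 / (115 × 0.761) = 52.9 A

52.9 A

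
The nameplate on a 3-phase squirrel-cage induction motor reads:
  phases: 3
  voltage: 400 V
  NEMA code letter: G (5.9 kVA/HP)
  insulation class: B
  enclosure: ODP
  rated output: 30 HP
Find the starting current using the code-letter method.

255 A

S_LR = 5.9 × 30 = 177 kVA
I_LR = S_LR/(√3·V_L) = 177000/(1.732×400) = 255 A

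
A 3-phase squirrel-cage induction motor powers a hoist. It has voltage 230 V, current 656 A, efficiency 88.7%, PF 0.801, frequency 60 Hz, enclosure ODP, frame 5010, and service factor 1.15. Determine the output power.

186 kW

P_in = √3·V·I·cosφ = 1.732 × 230 × 656 × 0.801 = 209321 W
P_out = η·P_in = 0.887 × 209321 = 185668 W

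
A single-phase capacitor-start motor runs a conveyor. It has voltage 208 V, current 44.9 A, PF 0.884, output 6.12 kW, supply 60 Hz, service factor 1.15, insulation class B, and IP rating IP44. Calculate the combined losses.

P_in = V·I·cosφ = 208×44.9×0.884 = 8256 W
P_out = 6120 W
Losses = P_in − P_out = 8256 − 6120 = 2136 W

2.14 kW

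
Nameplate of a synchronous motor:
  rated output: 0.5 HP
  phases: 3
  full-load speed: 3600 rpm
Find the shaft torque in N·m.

0.989 N·m

P_out = 0.5 × 746 = 373 W
ω = 2π × 3600/60 = 377 rad/s
τ = P_out/ω = 373/377 = 0.989 N·m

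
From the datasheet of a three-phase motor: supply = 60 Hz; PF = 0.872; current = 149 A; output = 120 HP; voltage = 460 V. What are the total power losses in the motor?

14000 W

P_in = √3·V·I·cosφ = 1.732×460×149×0.872 = 103516 W
P_out = 120×746 = 89520 W
Losses = P_in − P_out = 103516 − 89520 = 13996 W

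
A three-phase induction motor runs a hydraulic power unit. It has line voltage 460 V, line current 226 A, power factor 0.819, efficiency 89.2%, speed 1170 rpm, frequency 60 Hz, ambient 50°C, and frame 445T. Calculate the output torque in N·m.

1070 N·m

P_in = √3·V·I·cosφ = 1.732 × 460 × 226 × 0.819 = 147468 W
P_out = η·P_in = 0.892 × 147468 = 131541 W
n = 1170 rpm
ω = 2π×1170/60 = 122.5 rad/s
τ = P_out/ω = 131541/122.5 = 1070 N·m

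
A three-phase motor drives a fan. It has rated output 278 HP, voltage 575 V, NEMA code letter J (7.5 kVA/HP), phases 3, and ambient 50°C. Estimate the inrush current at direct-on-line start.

S_LR = 7.5 × 278 = 2085 kVA
I_LR = S_LR/(√3·V_L) = 2085000/(1.732×575) = 2090 A

2090 A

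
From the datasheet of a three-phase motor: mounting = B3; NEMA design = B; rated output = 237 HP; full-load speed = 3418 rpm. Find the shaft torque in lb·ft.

364 lb·ft

P_out = 237 × 746 = 176802 W
ω = 2π × 3418/60 = 357.9 rad/s
τ = P_out/ω = 176802/357.9 = 494 N·m
In lb·ft: 494/1.356 = 364 lb·ft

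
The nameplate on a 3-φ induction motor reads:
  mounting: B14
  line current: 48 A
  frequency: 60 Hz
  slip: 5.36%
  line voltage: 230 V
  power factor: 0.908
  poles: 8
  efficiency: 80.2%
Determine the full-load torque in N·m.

P_in = √3·V·I·cosφ = 1.732 × 230 × 48 × 0.908 = 17362 W
P_out = η·P_in = 0.802 × 17362 = 13924 W
n_s = 120×60/8 = 900 rpm; n = 900×(1−0.0536) = 852 rpm
ω = 2π×852/60 = 89.22 rad/s
τ = P_out/ω = 13924/89.22 = 156 N·m

156 N·m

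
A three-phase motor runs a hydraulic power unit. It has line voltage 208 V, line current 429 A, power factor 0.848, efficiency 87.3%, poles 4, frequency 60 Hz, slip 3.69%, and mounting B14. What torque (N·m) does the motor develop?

630 N·m

P_in = √3·V·I·cosφ = 1.732 × 208 × 429 × 0.848 = 131058 W
P_out = η·P_in = 0.873 × 131058 = 114414 W
n_s = 120×60/4 = 1800 rpm; n = 1800×(1−0.0369) = 1734 rpm
ω = 2π×1734/60 = 181.6 rad/s
τ = P_out/ω = 114414/181.6 = 630 N·m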